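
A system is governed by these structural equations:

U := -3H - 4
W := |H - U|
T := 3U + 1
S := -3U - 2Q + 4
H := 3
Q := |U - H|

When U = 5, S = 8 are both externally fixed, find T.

16

The joint intervention fixes U = 5, S = 8, removing each variable's own equation.
T = 3U + 1  [with U=5]  = 16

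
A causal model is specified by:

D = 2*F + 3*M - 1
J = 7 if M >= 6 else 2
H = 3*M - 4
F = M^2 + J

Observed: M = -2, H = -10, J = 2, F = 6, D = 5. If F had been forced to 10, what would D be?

13

Intervening sets F = 10 and removes its equation (F = M^2 + J).
D = 2*F + 3*M - 1  [with F=10, M=-2]  = 13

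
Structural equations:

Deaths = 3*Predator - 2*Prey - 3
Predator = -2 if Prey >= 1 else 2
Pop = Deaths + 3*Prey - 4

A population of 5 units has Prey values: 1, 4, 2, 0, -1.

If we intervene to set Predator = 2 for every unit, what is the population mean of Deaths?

Under do(Predator=2), Predator's equation is replaced by Predator=2 for every unit. Per-unit Deaths: 1, -5, -1, 3, 5. Mean = 0.6.

0.6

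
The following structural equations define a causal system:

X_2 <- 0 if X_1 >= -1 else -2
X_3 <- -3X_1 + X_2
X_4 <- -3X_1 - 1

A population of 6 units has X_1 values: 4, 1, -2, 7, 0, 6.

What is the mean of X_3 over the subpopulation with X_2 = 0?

Conditioning on X_2=0 selects the 5 unit(s) with X_1 ∈ {4, 1, 7, 0, 6}. Their X_3 values: -12, -3, -21, 0, -18. Mean = -10.8.

-10.8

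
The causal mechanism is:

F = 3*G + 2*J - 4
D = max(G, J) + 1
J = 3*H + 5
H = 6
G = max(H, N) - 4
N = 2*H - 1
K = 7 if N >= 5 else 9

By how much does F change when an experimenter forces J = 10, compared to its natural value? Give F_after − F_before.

Under do(J=10), the mechanism J = 3*H + 5 is discarded; J is fixed at 10.
N = 2*H - 1  [with H=6]  = 11
G = max(H, N) - 4  [with H=6, N=11]  = 7
F = 3*G + 2*J - 4  [with G=7, J=10]  = 37
Without intervention: J = 3*H + 5  [with H=6]  = 23; N = 2*H - 1  [with H=6]  = 11; G = max(H, N) - 4  [with H=6, N=11]  = 7; F = 3*G + 2*J - 4  [with G=7, J=23]  = 63.
Change = 37 − 63 = -26.

-26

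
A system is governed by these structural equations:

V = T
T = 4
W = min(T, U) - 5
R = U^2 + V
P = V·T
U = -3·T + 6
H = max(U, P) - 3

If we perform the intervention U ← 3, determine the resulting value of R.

13

Under do(U=3), the mechanism U = -3·T + 6 is discarded; U is fixed at 3.
V = T  [with T=4]  = 4
R = U^2 + V  [with U=3, V=4]  = 13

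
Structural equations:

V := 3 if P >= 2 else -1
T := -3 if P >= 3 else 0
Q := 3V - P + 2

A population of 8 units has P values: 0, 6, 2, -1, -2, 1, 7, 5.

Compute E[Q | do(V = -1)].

-3.25

Every unit gets V=-1 under the intervention. Q values become -1, -7, -3, 0, 1, -2, -8, -6; E[Q|do(V=-1)] = -3.25.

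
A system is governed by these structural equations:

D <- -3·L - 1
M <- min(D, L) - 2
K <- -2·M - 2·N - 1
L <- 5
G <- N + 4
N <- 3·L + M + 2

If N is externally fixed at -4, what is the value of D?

The intervention breaks the incoming arrows to N: N <- 3·L + M + 2 no longer applies, and N = -4.
Since D is not a descendant of the intervened variable, it is unaffected.
D = -3·L - 1  [with L=5]  = -16

-16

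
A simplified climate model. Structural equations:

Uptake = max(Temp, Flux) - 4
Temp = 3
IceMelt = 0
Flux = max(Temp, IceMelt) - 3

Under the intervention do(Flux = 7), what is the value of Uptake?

3

The intervention breaks the incoming arrows to Flux: Flux = max(Temp, IceMelt) - 3 no longer applies, and Flux = 7.
Uptake = max(Temp, Flux) - 4  [with Temp=3, Flux=7]  = 3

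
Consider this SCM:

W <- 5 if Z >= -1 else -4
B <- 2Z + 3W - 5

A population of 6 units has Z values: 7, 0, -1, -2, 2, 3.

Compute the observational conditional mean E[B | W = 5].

Conditioning on W=5 selects the 5 unit(s) with Z ∈ {7, 0, -1, 2, 3}. Their B values: 24, 10, 8, 14, 16. Mean = 14.4.

14.4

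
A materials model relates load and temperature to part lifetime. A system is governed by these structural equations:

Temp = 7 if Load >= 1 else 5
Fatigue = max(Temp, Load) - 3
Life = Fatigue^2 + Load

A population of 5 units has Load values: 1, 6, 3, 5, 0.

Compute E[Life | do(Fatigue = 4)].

do(Fatigue=4) breaks Fatigue's dependence on Load. With Fatigue=4 fixed, Life across the units is 17, 22, 19, 21, 16, mean 19.

19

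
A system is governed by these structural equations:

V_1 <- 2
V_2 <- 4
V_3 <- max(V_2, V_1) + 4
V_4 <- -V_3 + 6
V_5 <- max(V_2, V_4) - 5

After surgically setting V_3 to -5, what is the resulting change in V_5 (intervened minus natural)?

7

do(V_3=-5) replaces the equation V_3 <- max(V_2, V_1) + 4 with the constant V_3 = -5.
V_4 = -V_3 + 6  [with V_3=-5]  = 11
V_5 = max(V_2, V_4) - 5  [with V_2=4, V_4=11]  = 6
Without intervention: V_3 = max(V_2, V_1) + 4  [with V_2=4, V_1=2]  = 8; V_4 = -V_3 + 6  [with V_3=8]  = -2; V_5 = max(V_2, V_4) - 5  [with V_2=4, V_4=-2]  = -1.
Change = 6 − (-1) = 7.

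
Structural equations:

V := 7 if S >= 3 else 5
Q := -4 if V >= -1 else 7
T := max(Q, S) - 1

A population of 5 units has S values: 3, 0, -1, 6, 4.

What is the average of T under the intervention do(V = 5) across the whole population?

1.4

Under do(V=5), V's equation is replaced by V=5 for every unit. Per-unit T: 2, -1, -2, 5, 3. Mean = 1.4.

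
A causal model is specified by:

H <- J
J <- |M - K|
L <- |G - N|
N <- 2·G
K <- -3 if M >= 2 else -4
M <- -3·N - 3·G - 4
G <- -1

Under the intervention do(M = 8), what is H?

11

The intervention breaks the incoming arrows to M: M <- -3·N - 3·G - 4 no longer applies, and M = 8.
K = -3 if M >= 2 else -4  [with M=8]  = -3
J = |M - K|  [with M=8, K=-3]  = 11
H = J  [with J=11]  = 11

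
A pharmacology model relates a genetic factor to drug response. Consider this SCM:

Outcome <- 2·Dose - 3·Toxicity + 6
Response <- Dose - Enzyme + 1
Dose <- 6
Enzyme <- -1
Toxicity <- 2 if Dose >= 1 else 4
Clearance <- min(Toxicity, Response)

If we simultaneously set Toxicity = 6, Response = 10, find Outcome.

0

The joint intervention fixes Toxicity = 6, Response = 10, removing each variable's own equation.
Outcome = 2·Dose - 3·Toxicity + 6  [with Dose=6, Toxicity=6]  = 0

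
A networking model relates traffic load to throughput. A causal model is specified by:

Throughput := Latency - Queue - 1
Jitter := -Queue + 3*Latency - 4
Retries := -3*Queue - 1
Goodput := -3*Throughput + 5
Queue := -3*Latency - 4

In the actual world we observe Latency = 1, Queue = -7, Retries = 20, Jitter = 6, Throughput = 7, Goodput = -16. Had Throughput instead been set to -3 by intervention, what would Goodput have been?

The intervention breaks the incoming arrows to Throughput: Throughput := Latency - Queue - 1 no longer applies, and Throughput = -3.
Goodput = -3*Throughput + 5  [with Throughput=-3]  = 14

14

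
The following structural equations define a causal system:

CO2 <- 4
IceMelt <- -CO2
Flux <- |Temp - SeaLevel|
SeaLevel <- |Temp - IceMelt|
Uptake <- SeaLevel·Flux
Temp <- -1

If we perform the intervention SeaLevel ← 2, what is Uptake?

Under do(SeaLevel=2), the mechanism SeaLevel <- |Temp - IceMelt| is discarded; SeaLevel is fixed at 2.
Flux = |Temp - SeaLevel|  [with Temp=-1, SeaLevel=2]  = 3
Uptake = SeaLevel·Flux  [with SeaLevel=2, Flux=3]  = 6

6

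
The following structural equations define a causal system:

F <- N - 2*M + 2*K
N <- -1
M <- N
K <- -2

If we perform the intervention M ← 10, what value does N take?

-1

Under do(M=10), the mechanism M <- N is discarded; M is fixed at 10.
Since N is not a descendant of the intervened variable, it is unaffected.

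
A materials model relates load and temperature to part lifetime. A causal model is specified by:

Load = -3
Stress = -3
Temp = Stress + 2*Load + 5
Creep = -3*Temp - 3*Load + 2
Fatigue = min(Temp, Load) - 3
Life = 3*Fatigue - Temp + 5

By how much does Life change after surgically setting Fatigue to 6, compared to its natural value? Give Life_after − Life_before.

39

The intervention breaks the incoming arrows to Fatigue: Fatigue = min(Temp, Load) - 3 no longer applies, and Fatigue = 6.
Temp = Stress + 2*Load + 5  [with Stress=-3, Load=-3]  = -4
Life = 3*Fatigue - Temp + 5  [with Fatigue=6, Temp=-4]  = 27
Without intervention: Temp = Stress + 2*Load + 5  [with Stress=-3, Load=-3]  = -4; Fatigue = min(Temp, Load) - 3  [with Temp=-4, Load=-3]  = -7; Life = 3*Fatigue - Temp + 5  [with Fatigue=-7, Temp=-4]  = -12.
Change = 27 − (-12) = 39.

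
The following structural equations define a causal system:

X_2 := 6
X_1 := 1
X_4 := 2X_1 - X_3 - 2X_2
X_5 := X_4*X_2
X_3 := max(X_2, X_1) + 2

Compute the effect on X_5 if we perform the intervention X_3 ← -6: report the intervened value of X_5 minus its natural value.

84

do(X_3=-6) replaces the equation X_3 := max(X_2, X_1) + 2 with the constant X_3 = -6.
X_4 = 2X_1 - X_3 - 2X_2  [with X_1=1, X_3=-6, X_2=6]  = -4
X_5 = X_4*X_2  [with X_4=-4, X_2=6]  = -24
Without intervention: X_3 = max(X_2, X_1) + 2  [with X_2=6, X_1=1]  = 8; X_4 = 2X_1 - X_3 - 2X_2  [with X_1=1, X_3=8, X_2=6]  = -18; X_5 = X_4*X_2  [with X_4=-18, X_2=6]  = -108.
Change = -24 − (-108) = 84.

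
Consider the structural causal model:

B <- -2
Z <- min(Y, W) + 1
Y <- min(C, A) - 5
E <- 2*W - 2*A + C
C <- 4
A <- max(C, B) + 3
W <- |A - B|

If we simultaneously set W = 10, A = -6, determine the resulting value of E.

The joint intervention fixes W = 10, A = -6, removing each variable's own equation.
E = 2*W - 2*A + C  [with W=10, A=-6, C=4]  = 36

36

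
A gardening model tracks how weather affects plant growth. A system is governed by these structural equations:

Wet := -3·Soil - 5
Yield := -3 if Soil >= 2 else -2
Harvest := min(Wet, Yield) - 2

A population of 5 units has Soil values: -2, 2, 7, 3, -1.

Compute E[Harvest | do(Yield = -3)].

-13.4

Under do(Yield=-3), Yield's equation is replaced by Yield=-3 for every unit. Per-unit Harvest: -5, -13, -28, -16, -5. Mean = -13.4.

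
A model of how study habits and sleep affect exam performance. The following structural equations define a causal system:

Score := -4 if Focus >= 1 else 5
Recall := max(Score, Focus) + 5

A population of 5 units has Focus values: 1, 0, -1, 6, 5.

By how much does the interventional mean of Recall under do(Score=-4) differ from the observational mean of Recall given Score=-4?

-1.8

The intervention sets Score=-4 in all 5 units regardless of Focus. Recomputing Recall per unit gives 6, 5, 4, 11, 10; average 7.2.
E[Recall|Score=-4] averages over only the 3 units with Score=-4 (Focus = 1, 6, 5): Recall = 6, 11, 10, mean 9.
Difference = 7.2 − 9 = -1.8.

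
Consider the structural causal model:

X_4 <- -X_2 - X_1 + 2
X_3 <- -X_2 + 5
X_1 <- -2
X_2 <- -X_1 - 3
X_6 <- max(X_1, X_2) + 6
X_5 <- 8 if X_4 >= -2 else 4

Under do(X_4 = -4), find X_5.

Intervening sets X_4 = -4 and removes its equation (X_4 <- -X_2 - X_1 + 2).
X_5 = 8 if X_4 >= -2 else 4  [with X_4=-4]  = 4

4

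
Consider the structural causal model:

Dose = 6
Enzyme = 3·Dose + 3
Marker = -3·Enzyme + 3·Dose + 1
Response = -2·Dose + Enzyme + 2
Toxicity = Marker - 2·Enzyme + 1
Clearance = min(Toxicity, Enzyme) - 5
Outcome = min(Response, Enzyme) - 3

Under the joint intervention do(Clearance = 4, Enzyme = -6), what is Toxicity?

The joint intervention fixes Clearance = 4, Enzyme = -6, removing each variable's own equation.
Marker = -3·Enzyme + 3·Dose + 1  [with Enzyme=-6, Dose=6]  = 37
Toxicity = Marker - 2·Enzyme + 1  [with Marker=37, Enzyme=-6]  = 50

50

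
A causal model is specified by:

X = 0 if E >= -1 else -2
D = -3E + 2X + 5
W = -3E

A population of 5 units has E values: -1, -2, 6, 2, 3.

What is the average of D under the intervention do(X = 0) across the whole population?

0.2

Every unit gets X=0 under the intervention. D values become 8, 11, -13, -1, -4; E[D|do(X=0)] = 0.2.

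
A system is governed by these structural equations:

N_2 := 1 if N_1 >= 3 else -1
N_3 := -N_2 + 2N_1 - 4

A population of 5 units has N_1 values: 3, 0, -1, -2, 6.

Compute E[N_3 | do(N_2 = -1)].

do(N_2=-1) breaks N_2's dependence on N_1. With N_2=-1 fixed, N_3 across the units is 3, -3, -5, -7, 9, mean -0.6.

-0.6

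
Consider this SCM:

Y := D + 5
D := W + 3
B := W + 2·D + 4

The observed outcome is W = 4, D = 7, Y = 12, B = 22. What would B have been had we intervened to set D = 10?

28

Under do(D=10), the mechanism D := W + 3 is discarded; D is fixed at 10.
B = W + 2·D + 4  [with W=4, D=10]  = 28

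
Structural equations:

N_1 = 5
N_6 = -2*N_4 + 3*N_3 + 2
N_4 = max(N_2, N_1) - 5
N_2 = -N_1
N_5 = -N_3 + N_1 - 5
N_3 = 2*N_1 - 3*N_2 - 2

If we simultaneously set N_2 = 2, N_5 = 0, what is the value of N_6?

Setting N_2 = 2, N_5 = 0 by intervention discards those variables' equations.
N_3 = 2*N_1 - 3*N_2 - 2  [with N_1=5, N_2=2]  = 2
N_4 = max(N_2, N_1) - 5  [with N_2=2, N_1=5]  = 0
N_6 = -2*N_4 + 3*N_3 + 2  [with N_4=0, N_3=2]  = 8

8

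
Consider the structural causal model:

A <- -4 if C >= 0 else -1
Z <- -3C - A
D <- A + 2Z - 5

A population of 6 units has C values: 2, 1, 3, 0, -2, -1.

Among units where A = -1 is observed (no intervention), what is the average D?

Conditioning on A=-1 selects the 2 unit(s) with C ∈ {-2, -1}. Their D values: 8, 2. Mean = 5.

5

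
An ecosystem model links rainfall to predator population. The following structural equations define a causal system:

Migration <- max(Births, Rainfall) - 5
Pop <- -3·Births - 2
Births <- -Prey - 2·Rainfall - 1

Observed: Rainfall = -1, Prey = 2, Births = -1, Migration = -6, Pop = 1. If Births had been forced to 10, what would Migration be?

5

The intervention breaks the incoming arrows to Births: Births <- -Prey - 2·Rainfall - 1 no longer applies, and Births = 10.
Migration = max(Births, Rainfall) - 5  [with Births=10, Rainfall=-1]  = 5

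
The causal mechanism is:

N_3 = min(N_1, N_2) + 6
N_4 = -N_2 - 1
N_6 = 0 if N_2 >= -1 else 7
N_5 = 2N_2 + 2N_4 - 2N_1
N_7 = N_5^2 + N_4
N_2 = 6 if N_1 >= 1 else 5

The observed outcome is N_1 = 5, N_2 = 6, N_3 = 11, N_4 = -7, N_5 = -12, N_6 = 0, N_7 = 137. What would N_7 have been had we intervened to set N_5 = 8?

57

Under do(N_5=8), the mechanism N_5 = 2N_2 + 2N_4 - 2N_1 is discarded; N_5 is fixed at 8.
N_2 = 6 if N_1 >= 1 else 5  [with N_1=5]  = 6
N_4 = -N_2 - 1  [with N_2=6]  = -7
N_7 = N_5^2 + N_4  [with N_5=8, N_4=-7]  = 57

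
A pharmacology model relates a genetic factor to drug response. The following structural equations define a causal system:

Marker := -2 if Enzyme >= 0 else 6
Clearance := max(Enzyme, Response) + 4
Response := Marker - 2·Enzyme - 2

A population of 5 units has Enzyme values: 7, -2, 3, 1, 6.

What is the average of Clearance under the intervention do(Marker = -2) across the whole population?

Every unit gets Marker=-2 under the intervention. Clearance values become 11, 4, 7, 5, 10; E[Clearance|do(Marker=-2)] = 7.4.

7.4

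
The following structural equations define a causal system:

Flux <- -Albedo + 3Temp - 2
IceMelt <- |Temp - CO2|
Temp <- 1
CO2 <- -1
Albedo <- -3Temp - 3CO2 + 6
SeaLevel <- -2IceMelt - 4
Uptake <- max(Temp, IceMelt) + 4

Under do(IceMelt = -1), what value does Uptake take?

5

The intervention breaks the incoming arrows to IceMelt: IceMelt <- |Temp - CO2| no longer applies, and IceMelt = -1.
Uptake = max(Temp, IceMelt) + 4  [with Temp=1, IceMelt=-1]  = 5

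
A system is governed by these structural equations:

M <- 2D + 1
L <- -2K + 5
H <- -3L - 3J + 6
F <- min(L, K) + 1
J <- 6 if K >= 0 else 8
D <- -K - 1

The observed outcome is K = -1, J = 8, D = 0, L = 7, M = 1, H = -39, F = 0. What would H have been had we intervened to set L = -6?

0

Under do(L=-6), the mechanism L <- -2K + 5 is discarded; L is fixed at -6.
J = 6 if K >= 0 else 8  [with K=-1]  = 8
H = -3L - 3J + 6  [with L=-6, J=8]  = 0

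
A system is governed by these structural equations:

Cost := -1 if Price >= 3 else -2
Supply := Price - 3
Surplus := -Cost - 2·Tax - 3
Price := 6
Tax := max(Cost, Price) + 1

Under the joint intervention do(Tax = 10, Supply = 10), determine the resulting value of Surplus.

-22

The joint intervention fixes Tax = 10, Supply = 10, removing each variable's own equation.
Cost = -1 if Price >= 3 else -2  [with Price=6]  = -1
Surplus = -Cost - 2·Tax - 3  [with Cost=-1, Tax=10]  = -22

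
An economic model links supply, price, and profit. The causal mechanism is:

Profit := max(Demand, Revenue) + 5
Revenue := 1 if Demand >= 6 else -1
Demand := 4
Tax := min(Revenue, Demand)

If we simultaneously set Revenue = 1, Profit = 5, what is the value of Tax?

The joint intervention fixes Revenue = 1, Profit = 5, removing each variable's own equation.
Tax = min(Revenue, Demand)  [with Revenue=1, Demand=4]  = 1

1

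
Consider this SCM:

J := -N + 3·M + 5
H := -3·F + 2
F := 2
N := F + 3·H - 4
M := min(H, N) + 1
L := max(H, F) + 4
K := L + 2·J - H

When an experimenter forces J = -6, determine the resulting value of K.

-2

Intervening sets J = -6 and removes its equation (J := -N + 3·M + 5).
H = -3·F + 2  [with F=2]  = -4
L = max(H, F) + 4  [with H=-4, F=2]  = 6
K = L + 2·J - H  [with L=6, J=-6, H=-4]  = -2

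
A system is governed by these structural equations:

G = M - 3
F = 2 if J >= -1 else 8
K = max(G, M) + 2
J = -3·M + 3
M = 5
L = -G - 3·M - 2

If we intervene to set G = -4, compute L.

Under do(G=-4), the mechanism G = M - 3 is discarded; G is fixed at -4.
L = -G - 3·M - 2  [with G=-4, M=5]  = -13

-13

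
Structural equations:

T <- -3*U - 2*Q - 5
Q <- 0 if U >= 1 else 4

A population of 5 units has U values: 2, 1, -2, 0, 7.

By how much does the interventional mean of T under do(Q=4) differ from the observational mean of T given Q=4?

The intervention sets Q=4 in all 5 units regardless of U. Recomputing T per unit gives -19, -16, -7, -13, -34; average -17.8.
Observing Q=4 restricts to units where Q's equation naturally yields 4: U ∈ {-2, 0}. In that subpopulation T = -7, -13, mean -10.
Difference = -17.8 − (-10) = -7.8.

-7.8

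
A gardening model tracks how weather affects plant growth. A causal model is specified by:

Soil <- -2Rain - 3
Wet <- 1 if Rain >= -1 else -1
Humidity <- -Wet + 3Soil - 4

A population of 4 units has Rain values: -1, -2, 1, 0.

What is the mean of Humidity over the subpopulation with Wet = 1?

-14

Conditioning on Wet=1 selects the 3 unit(s) with Rain ∈ {-1, 1, 0}. Their Humidity values: -8, -20, -14. Mean = -14.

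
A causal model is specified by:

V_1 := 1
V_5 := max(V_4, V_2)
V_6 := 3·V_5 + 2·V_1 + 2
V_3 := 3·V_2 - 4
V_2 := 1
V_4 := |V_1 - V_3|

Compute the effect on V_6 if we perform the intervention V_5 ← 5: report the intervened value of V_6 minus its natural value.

9

The intervention breaks the incoming arrows to V_5: V_5 := max(V_4, V_2) no longer applies, and V_5 = 5.
V_6 = 3·V_5 + 2·V_1 + 2  [with V_5=5, V_1=1]  = 19
Without intervention: V_3 = 3·V_2 - 4  [with V_2=1]  = -1; V_4 = |V_1 - V_3|  [with V_1=1, V_3=-1]  = 2; V_5 = max(V_4, V_2)  [with V_4=2, V_2=1]  = 2; V_6 = 3·V_5 + 2·V_1 + 2  [with V_5=2, V_1=1]  = 10.
Change = 19 − 10 = 9.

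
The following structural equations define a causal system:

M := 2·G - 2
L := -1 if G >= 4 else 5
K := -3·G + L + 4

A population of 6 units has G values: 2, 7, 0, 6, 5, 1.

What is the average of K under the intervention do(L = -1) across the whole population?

-7.5

Every unit gets L=-1 under the intervention. K values become -3, -18, 3, -15, -12, 0; E[K|do(L=-1)] = -7.5.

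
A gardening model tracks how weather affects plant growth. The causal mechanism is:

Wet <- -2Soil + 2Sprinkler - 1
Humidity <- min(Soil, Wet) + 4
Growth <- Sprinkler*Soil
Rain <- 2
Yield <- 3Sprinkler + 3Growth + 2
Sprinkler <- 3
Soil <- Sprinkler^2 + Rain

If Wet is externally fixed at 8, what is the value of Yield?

The intervention breaks the incoming arrows to Wet: Wet <- -2Soil + 2Sprinkler - 1 no longer applies, and Wet = 8.
No directed path runs from Wet to Yield, so Yield keeps its natural value.
Soil = Sprinkler^2 + Rain  [with Sprinkler=3, Rain=2]  = 11
Growth = Sprinkler*Soil  [with Sprinkler=3, Soil=11]  = 33
Yield = 3Sprinkler + 3Growth + 2  [with Sprinkler=3, Growth=33]  = 110

110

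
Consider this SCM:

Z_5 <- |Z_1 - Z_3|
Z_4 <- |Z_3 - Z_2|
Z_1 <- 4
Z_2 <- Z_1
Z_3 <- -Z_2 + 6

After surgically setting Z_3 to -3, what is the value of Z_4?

The intervention breaks the incoming arrows to Z_3: Z_3 <- -Z_2 + 6 no longer applies, and Z_3 = -3.
Z_2 = Z_1  [with Z_1=4]  = 4
Z_4 = |Z_3 - Z_2|  [with Z_3=-3, Z_2=4]  = 7

7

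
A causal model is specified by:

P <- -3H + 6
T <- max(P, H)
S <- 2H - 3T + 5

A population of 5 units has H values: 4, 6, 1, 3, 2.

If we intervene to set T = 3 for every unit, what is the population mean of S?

The intervention sets T=3 in all 5 units regardless of H. Recomputing S per unit gives 4, 8, -2, 2, 0; average 2.4.

2.4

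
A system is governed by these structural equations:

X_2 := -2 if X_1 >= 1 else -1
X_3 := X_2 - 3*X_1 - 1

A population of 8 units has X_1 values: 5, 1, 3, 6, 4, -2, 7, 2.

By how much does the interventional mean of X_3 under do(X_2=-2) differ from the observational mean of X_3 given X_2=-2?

2.25

The intervention sets X_2=-2 in all 8 units regardless of X_1. Recomputing X_3 per unit gives -18, -6, -12, -21, -15, 3, -24, -9; average -12.75.
Observing X_2=-2 restricts to units where X_2's equation naturally yields -2: X_1 ∈ {5, 1, 3, 6, 4, 7, 2}. In that subpopulation X_3 = -18, -6, -12, -21, -15, -24, -9, mean -15.
Difference = -12.75 − (-15) = 2.25.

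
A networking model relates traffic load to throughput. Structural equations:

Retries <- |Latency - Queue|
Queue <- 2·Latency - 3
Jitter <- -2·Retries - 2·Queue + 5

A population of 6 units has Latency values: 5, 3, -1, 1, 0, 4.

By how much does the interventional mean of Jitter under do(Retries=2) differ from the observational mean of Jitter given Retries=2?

4

Every unit gets Retries=2 under the intervention. Jitter values become -13, -5, 11, 3, 7, -9; E[Jitter|do(Retries=2)] = -1.
E[Jitter|Retries=2] averages over only the 2 units with Retries=2 (Latency = 5, 1): Jitter = -13, 3, mean -5.
Difference = -1 − (-5) = 4.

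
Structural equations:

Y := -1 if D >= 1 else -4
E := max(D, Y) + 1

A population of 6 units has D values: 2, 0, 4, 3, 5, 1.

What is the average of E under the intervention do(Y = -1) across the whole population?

do(Y=-1) breaks Y's dependence on D. With Y=-1 fixed, E across the units is 3, 1, 5, 4, 6, 2, mean 3.5.

3.5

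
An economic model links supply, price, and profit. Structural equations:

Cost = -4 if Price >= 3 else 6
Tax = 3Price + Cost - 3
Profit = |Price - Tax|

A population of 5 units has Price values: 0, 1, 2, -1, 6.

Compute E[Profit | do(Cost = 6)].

6.2

Every unit gets Cost=6 under the intervention. Profit values become 3, 5, 7, 1, 15; E[Profit|do(Cost=6)] = 6.2.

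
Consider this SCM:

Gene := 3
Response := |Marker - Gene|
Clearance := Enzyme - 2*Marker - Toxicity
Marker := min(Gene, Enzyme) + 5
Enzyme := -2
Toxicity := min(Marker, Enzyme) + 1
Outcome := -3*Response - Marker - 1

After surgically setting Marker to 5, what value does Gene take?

3

Under do(Marker=5), the mechanism Marker := min(Gene, Enzyme) + 5 is discarded; Marker is fixed at 5.
Gene is not downstream of the intervention, so its value is determined by the original equations.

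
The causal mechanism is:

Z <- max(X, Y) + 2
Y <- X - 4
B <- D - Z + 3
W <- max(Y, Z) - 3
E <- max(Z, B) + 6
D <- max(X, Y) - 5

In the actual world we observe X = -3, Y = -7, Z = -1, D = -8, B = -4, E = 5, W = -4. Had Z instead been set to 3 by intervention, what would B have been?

-8

do(Z=3) replaces the equation Z <- max(X, Y) + 2 with the constant Z = 3.
Y = X - 4  [with X=-3]  = -7
D = max(X, Y) - 5  [with X=-3, Y=-7]  = -8
B = D - Z + 3  [with D=-8, Z=3]  = -8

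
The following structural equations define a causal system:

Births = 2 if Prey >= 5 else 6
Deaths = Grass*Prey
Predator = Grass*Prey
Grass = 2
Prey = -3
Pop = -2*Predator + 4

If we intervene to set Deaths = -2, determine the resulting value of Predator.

do(Deaths=-2) replaces the equation Deaths = Grass*Prey with the constant Deaths = -2.
Predator is not downstream of the intervention, so its value is determined by the original equations.
Predator = Grass*Prey  [with Grass=2, Prey=-3]  = -6

-6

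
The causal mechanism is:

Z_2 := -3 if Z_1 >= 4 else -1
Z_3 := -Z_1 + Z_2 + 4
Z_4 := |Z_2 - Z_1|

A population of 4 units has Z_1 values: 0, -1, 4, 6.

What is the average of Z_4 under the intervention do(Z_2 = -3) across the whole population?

do(Z_2=-3) breaks Z_2's dependence on Z_1. With Z_2=-3 fixed, Z_4 across the units is 3, 2, 7, 9, mean 5.25.

5.25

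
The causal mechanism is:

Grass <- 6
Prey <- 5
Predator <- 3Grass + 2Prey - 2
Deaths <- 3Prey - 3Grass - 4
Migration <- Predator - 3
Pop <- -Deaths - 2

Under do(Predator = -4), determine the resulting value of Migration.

do(Predator=-4) replaces the equation Predator <- 3Grass + 2Prey - 2 with the constant Predator = -4.
Migration = Predator - 3  [with Predator=-4]  = -7

-7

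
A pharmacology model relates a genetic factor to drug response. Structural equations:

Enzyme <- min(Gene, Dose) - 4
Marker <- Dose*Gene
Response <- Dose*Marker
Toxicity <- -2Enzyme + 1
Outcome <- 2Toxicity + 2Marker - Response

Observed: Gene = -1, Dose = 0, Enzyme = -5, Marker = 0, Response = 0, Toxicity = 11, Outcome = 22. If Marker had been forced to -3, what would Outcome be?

The intervention breaks the incoming arrows to Marker: Marker <- Dose*Gene no longer applies, and Marker = -3.
Enzyme = min(Gene, Dose) - 4  [with Gene=-1, Dose=0]  = -5
Response = Dose*Marker  [with Dose=0, Marker=-3]  = 0
Toxicity = -2Enzyme + 1  [with Enzyme=-5]  = 11
Outcome = 2Toxicity + 2Marker - Response  [with Toxicity=11, Marker=-3, Response=0]  = 16

16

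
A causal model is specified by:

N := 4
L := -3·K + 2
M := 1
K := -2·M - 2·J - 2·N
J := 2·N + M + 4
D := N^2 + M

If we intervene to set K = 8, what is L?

-22

The intervention breaks the incoming arrows to K: K := -2·M - 2·J - 2·N no longer applies, and K = 8.
L = -3·K + 2  [with K=8]  = -22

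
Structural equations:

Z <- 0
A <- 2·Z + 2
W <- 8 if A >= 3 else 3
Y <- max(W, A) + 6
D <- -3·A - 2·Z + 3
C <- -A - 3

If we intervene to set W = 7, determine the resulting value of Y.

13

The intervention breaks the incoming arrows to W: W <- 8 if A >= 3 else 3 no longer applies, and W = 7.
A = 2·Z + 2  [with Z=0]  = 2
Y = max(W, A) + 6  [with W=7, A=2]  = 13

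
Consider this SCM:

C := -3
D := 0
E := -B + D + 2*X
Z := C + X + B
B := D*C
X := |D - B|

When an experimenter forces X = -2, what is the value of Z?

Intervening sets X = -2 and removes its equation (X := |D - B|).
B = D*C  [with D=0, C=-3]  = 0
Z = C + X + B  [with C=-3, X=-2, B=0]  = -5

-5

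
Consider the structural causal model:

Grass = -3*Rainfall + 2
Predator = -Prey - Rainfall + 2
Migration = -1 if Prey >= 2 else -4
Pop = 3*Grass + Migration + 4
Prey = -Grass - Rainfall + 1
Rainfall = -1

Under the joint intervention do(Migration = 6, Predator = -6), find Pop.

Setting Migration = 6, Predator = -6 by intervention discards those variables' equations.
Grass = -3*Rainfall + 2  [with Rainfall=-1]  = 5
Pop = 3*Grass + Migration + 4  [with Grass=5, Migration=6]  = 25

25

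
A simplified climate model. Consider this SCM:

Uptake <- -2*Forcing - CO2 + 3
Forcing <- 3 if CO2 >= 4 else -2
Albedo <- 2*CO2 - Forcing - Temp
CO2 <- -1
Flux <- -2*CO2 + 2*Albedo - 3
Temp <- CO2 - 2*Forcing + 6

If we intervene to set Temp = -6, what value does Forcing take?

Under do(Temp=-6), the mechanism Temp <- CO2 - 2*Forcing + 6 is discarded; Temp is fixed at -6.
Since Forcing is not a descendant of the intervened variable, it is unaffected.
Forcing = 3 if CO2 >= 4 else -2  [with CO2=-1]  = -2

-2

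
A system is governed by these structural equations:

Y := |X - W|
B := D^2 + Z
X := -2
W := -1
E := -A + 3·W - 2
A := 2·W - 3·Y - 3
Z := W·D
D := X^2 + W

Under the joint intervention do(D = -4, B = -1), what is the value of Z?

Setting D = -4, B = -1 by intervention discards those variables' equations.
Z = W·D  [with W=-1, D=-4]  = 4

4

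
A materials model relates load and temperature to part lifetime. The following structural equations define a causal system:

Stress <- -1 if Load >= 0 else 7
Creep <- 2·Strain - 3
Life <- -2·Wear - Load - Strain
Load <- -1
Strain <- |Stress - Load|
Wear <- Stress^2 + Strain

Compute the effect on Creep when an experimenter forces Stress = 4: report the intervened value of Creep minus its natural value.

-6

Under do(Stress=4), the mechanism Stress <- -1 if Load >= 0 else 7 is discarded; Stress is fixed at 4.
Strain = |Stress - Load|  [with Stress=4, Load=-1]  = 5
Creep = 2·Strain - 3  [with Strain=5]  = 7
Without intervention: Stress = -1 if Load >= 0 else 7  [with Load=-1]  = 7; Strain = |Stress - Load|  [with Stress=7, Load=-1]  = 8; Creep = 2·Strain - 3  [with Strain=8]  = 13.
Change = 7 − 13 = -6.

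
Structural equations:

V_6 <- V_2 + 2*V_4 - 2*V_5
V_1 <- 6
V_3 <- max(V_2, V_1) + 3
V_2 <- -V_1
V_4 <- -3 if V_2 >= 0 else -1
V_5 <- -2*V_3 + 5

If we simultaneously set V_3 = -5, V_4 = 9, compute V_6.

Setting V_3 = -5, V_4 = 9 by intervention discards those variables' equations.
V_2 = -V_1  [with V_1=6]  = -6
V_5 = -2*V_3 + 5  [with V_3=-5]  = 15
V_6 = V_2 + 2*V_4 - 2*V_5  [with V_2=-6, V_4=9, V_5=15]  = -18

-18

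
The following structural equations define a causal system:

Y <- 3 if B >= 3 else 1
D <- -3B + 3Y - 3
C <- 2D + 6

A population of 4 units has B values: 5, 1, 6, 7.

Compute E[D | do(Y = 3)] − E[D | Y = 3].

3.75

do(Y=3) breaks Y's dependence on B. With Y=3 fixed, D across the units is -9, 3, -12, -15, mean -8.25.
Conditioning on Y=3 selects the 3 unit(s) with B ∈ {5, 6, 7}. Their D values: -9, -12, -15. Mean = -12.
Difference = -8.25 − (-12) = 3.75.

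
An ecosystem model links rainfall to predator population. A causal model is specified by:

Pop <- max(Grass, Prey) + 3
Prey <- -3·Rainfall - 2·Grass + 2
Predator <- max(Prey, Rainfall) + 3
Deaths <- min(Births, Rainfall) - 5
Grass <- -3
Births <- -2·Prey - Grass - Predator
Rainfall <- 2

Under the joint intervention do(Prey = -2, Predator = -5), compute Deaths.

Setting Prey = -2, Predator = -5 by intervention discards those variables' equations.
Births = -2·Prey - Grass - Predator  [with Prey=-2, Grass=-3, Predator=-5]  = 12
Deaths = min(Births, Rainfall) - 5  [with Births=12, Rainfall=2]  = -3

-3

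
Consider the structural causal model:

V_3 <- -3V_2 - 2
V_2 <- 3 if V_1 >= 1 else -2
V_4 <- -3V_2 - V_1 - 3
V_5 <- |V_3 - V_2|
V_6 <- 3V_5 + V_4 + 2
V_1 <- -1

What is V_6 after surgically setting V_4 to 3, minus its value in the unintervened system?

-1

Under do(V_4=3), the mechanism V_4 <- -3V_2 - V_1 - 3 is discarded; V_4 is fixed at 3.
V_2 = 3 if V_1 >= 1 else -2  [with V_1=-1]  = -2
V_3 = -3V_2 - 2  [with V_2=-2]  = 4
V_5 = |V_3 - V_2|  [with V_3=4, V_2=-2]  = 6
V_6 = 3V_5 + V_4 + 2  [with V_5=6, V_4=3]  = 23
Without intervention: V_2 = 3 if V_1 >= 1 else -2  [with V_1=-1]  = -2; V_3 = -3V_2 - 2  [with V_2=-2]  = 4; V_4 = -3V_2 - V_1 - 3  [with V_2=-2, V_1=-1]  = 4; V_5 = |V_3 - V_2|  [with V_3=4, V_2=-2]  = 6; V_6 = 3V_5 + V_4 + 2  [with V_5=6, V_4=4]  = 24.
Change = 23 − 24 = -1.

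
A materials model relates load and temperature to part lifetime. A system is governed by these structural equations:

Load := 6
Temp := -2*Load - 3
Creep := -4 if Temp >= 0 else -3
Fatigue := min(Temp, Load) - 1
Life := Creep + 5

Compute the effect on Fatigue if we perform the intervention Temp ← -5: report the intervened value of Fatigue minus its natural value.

10

Under do(Temp=-5), the mechanism Temp := -2*Load - 3 is discarded; Temp is fixed at -5.
Fatigue = min(Temp, Load) - 1  [with Temp=-5, Load=6]  = -6
Without intervention: Temp = -2*Load - 3  [with Load=6]  = -15; Fatigue = min(Temp, Load) - 1  [with Temp=-15, Load=6]  = -16.
Change = -6 − (-16) = 10.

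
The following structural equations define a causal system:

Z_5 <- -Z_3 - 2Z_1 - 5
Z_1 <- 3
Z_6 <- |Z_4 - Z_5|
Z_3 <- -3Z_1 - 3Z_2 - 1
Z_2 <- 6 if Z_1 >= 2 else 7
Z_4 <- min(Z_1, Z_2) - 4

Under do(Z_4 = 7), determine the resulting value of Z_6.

10

Under do(Z_4=7), the mechanism Z_4 <- min(Z_1, Z_2) - 4 is discarded; Z_4 is fixed at 7.
Z_2 = 6 if Z_1 >= 2 else 7  [with Z_1=3]  = 6
Z_3 = -3Z_1 - 3Z_2 - 1  [with Z_1=3, Z_2=6]  = -28
Z_5 = -Z_3 - 2Z_1 - 5  [with Z_3=-28, Z_1=3]  = 17
Z_6 = |Z_4 - Z_5|  [with Z_4=7, Z_5=17]  = 10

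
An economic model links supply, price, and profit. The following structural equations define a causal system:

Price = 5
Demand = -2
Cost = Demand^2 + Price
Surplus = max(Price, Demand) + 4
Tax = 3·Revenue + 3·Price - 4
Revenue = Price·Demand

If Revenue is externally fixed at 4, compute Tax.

Intervening sets Revenue = 4 and removes its equation (Revenue = Price·Demand).
Tax = 3·Revenue + 3·Price - 4  [with Revenue=4, Price=5]  = 23

23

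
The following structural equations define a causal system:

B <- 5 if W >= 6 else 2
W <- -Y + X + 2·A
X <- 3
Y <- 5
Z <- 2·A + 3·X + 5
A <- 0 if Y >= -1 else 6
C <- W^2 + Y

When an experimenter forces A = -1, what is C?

21

The intervention breaks the incoming arrows to A: A <- 0 if Y >= -1 else 6 no longer applies, and A = -1.
W = -Y + X + 2·A  [with Y=5, X=3, A=-1]  = -4
C = W^2 + Y  [with W=-4, Y=5]  = 21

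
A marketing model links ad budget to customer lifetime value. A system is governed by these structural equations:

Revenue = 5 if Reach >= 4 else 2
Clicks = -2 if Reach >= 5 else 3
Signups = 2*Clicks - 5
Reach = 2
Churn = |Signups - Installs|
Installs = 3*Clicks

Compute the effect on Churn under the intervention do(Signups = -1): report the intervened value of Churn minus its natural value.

2

Intervening sets Signups = -1 and removes its equation (Signups = 2*Clicks - 5).
Clicks = -2 if Reach >= 5 else 3  [with Reach=2]  = 3
Installs = 3*Clicks  [with Clicks=3]  = 9
Churn = |Signups - Installs|  [with Signups=-1, Installs=9]  = 10
Without intervention: Clicks = -2 if Reach >= 5 else 3  [with Reach=2]  = 3; Installs = 3*Clicks  [with Clicks=3]  = 9; Signups = 2*Clicks - 5  [with Clicks=3]  = 1; Churn = |Signups - Installs|  [with Signups=1, Installs=9]  = 8.
Change = 10 − 8 = 2.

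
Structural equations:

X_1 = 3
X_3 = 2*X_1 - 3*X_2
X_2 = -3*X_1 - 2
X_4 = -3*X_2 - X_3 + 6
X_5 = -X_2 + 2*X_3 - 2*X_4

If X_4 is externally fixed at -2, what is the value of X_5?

93

Intervening sets X_4 = -2 and removes its equation (X_4 = -3*X_2 - X_3 + 6).
X_2 = -3*X_1 - 2  [with X_1=3]  = -11
X_3 = 2*X_1 - 3*X_2  [with X_1=3, X_2=-11]  = 39
X_5 = -X_2 + 2*X_3 - 2*X_4  [with X_2=-11, X_3=39, X_4=-2]  = 93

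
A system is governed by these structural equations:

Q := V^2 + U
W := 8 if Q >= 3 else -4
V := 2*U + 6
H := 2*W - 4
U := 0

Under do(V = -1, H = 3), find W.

The joint intervention fixes V = -1, H = 3, removing each variable's own equation.
Q = V^2 + U  [with V=-1, U=0]  = 1
W = 8 if Q >= 3 else -4  [with Q=1]  = -4

-4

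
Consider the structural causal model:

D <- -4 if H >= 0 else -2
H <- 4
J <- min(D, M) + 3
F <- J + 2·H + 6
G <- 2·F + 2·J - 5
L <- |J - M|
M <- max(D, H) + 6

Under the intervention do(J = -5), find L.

15

Under do(J=-5), the mechanism J <- min(D, M) + 3 is discarded; J is fixed at -5.
D = -4 if H >= 0 else -2  [with H=4]  = -4
M = max(D, H) + 6  [with D=-4, H=4]  = 10
L = |J - M|  [with J=-5, M=10]  = 15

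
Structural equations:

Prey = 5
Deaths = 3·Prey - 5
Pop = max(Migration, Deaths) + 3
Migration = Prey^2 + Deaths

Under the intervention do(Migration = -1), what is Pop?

The intervention breaks the incoming arrows to Migration: Migration = Prey^2 + Deaths no longer applies, and Migration = -1.
Deaths = 3·Prey - 5  [with Prey=5]  = 10
Pop = max(Migration, Deaths) + 3  [with Migration=-1, Deaths=10]  = 13

13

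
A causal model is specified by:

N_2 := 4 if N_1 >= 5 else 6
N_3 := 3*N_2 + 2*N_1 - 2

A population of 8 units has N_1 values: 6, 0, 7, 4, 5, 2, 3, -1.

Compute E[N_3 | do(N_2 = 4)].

16.5

The intervention sets N_2=4 in all 8 units regardless of N_1. Recomputing N_3 per unit gives 22, 10, 24, 18, 20, 14, 16, 8; average 16.5.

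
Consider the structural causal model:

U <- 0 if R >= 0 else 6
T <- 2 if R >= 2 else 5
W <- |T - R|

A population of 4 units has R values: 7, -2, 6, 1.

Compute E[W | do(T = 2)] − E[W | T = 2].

-1

The intervention sets T=2 in all 4 units regardless of R. Recomputing W per unit gives 5, 4, 4, 1; average 3.5.
E[W|T=2] averages over only the 2 units with T=2 (R = 7, 6): W = 5, 4, mean 4.5.
Difference = 3.5 − 4.5 = -1.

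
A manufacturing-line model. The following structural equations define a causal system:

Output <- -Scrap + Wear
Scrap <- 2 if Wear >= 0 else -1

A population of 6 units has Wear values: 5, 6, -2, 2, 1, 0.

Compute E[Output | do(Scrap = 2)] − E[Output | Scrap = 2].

-0.8

Every unit gets Scrap=2 under the intervention. Output values become 3, 4, -4, 0, -1, -2; E[Output|do(Scrap=2)] = 0.
E[Output|Scrap=2] averages over only the 5 units with Scrap=2 (Wear = 5, 6, 2, 1, 0): Output = 3, 4, 0, -1, -2, mean 0.8.
Difference = 0 − 0.8 = -0.8.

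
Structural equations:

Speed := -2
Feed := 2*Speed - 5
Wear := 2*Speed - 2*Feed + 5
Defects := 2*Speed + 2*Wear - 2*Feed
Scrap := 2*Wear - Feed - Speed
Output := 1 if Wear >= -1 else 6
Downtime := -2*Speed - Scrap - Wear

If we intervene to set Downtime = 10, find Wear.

19

Intervening sets Downtime = 10 and removes its equation (Downtime := -2*Speed - Scrap - Wear).
Wear is not downstream of the intervention, so its value is determined by the original equations.
Feed = 2*Speed - 5  [with Speed=-2]  = -9
Wear = 2*Speed - 2*Feed + 5  [with Speed=-2, Feed=-9]  = 19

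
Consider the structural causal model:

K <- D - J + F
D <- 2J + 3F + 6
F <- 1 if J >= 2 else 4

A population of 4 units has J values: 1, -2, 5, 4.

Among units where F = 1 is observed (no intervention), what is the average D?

18

Conditioning on F=1 selects the 2 unit(s) with J ∈ {5, 4}. Their D values: 19, 17. Mean = 18.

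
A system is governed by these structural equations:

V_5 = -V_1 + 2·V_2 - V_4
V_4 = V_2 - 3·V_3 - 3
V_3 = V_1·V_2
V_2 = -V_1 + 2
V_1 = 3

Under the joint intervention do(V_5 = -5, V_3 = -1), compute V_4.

-1

Under do(V_5 = -5, V_3 = -1), each intervened variable's structural equation is replaced by its fixed value.
V_2 = -V_1 + 2  [with V_1=3]  = -1
V_4 = V_2 - 3·V_3 - 3  [with V_2=-1, V_3=-1]  = -1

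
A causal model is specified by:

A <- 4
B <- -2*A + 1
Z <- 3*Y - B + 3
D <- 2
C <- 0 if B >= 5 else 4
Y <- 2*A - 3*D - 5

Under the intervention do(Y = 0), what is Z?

10

The intervention breaks the incoming arrows to Y: Y <- 2*A - 3*D - 5 no longer applies, and Y = 0.
B = -2*A + 1  [with A=4]  = -7
Z = 3*Y - B + 3  [with Y=0, B=-7]  = 10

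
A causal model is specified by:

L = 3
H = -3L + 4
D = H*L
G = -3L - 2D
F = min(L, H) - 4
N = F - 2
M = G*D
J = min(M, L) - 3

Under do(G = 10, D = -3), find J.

-33

The joint intervention fixes G = 10, D = -3, removing each variable's own equation.
M = G*D  [with G=10, D=-3]  = -30
J = min(M, L) - 3  [with M=-30, L=3]  = -33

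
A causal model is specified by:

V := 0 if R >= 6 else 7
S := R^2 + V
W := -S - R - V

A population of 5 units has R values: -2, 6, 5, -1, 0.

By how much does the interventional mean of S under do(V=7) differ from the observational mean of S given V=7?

Under do(V=7), V's equation is replaced by V=7 for every unit. Per-unit S: 11, 43, 32, 8, 7. Mean = 20.2.
E[S|V=7] averages over only the 4 units with V=7 (R = -2, 5, -1, 0): S = 11, 32, 8, 7, mean 14.5.
Difference = 20.2 − 14.5 = 5.7.

5.7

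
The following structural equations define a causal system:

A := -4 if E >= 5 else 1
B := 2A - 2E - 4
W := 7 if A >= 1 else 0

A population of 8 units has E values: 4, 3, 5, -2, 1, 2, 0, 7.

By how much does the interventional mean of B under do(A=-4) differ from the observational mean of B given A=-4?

7

do(A=-4) breaks A's dependence on E. With A=-4 fixed, B across the units is -20, -18, -22, -8, -14, -16, -12, -26, mean -17.
Conditioning on A=-4 selects the 2 unit(s) with E ∈ {5, 7}. Their B values: -22, -26. Mean = -24.
Difference = -17 − (-24) = 7.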